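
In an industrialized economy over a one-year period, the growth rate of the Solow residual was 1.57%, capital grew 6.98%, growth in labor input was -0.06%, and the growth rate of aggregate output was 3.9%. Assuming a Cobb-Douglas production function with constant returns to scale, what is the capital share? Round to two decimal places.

gY = gA + α·gK + (1−α)·gL, so gY − gA − gL = α(gK − gL).
3.9 − 1.57 + 0.06 = α × (6.98 − (-0.06)).
2.39 = 7.04 α, so α = 0.3395.

The capital share is 0.34.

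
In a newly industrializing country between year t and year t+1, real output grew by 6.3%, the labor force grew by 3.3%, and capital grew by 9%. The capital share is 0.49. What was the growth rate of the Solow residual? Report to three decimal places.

The Solow residual growth was 0.207%.

Labor's share = 1 − 0.49 = 0.51.
Capital: 0.49 × 9 = 4.41 pp.
The labor force: 0.51 × 3.3 = 1.683 pp.
TFP growth = 6.3 − 6.093 = 0.207%.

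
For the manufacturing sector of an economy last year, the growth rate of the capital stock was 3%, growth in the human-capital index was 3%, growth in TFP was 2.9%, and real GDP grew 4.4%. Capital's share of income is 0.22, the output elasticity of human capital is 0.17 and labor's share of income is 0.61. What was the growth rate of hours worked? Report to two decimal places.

Labor's share = 1 − 0.22 − 0.17 = 0.61.
gY = gA + 0.22×3 + 0.17×3 + 0.61×g.
0.61×g = 4.4 − 2.9 − 1.17 = 0.33.
g = 0.33 / 0.61 = 0.541%.

0.54%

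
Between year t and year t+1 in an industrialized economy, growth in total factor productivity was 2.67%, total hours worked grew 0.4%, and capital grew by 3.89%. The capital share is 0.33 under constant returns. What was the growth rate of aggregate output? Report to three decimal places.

Aggregate output grew 4.222%.

Labor's share = 1 − 0.33 = 0.67.
Capital: 0.33 × 3.89 = 1.2837 pp.
Total hours worked: 0.67 × 0.4 = 0.268 pp.
Output growth = 2.67 + 1.5517 = 4.2217%.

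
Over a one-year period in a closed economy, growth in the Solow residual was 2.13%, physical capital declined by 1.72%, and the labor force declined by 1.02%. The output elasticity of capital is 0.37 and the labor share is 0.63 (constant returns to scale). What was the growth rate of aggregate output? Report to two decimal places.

Labor's share = 1 − 0.37 = 0.63.
Physical capital: 0.37 × (-1.72) = -0.6364 pp.
The labor force: 0.63 × (-1.02) = -0.6426 pp.
Output growth = 2.13 + (-1.279) = 0.851%.

0.85%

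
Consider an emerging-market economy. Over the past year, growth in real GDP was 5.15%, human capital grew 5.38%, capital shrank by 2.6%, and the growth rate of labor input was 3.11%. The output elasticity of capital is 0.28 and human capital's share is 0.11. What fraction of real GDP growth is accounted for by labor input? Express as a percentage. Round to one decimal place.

Labor's share = 1 − 0.28 − 0.11 = 0.61.
Labor input contributed 0.61 × 3.11 = 1.8971 pp.
Share of growth = 1.8971 / 5.15 × 100 = 36.837%.

Labor input accounted for 36.8% of growth.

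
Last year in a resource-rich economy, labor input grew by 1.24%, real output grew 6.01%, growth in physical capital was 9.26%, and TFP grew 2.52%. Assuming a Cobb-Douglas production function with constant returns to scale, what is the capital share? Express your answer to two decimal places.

gY = gA + α·gK + (1−α)·gL, so gY − gA − gL = α(gK − gL).
6.01 − 2.52 − 1.24 = α × (9.26 − 1.24).
2.25 = 8.02 α, so α = 0.2805.

0.28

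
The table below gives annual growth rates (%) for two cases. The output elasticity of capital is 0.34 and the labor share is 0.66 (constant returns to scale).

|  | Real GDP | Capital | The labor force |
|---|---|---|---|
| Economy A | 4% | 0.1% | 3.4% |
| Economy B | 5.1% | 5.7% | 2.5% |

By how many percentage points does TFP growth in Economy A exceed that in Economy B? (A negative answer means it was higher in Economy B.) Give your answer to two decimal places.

0.21 percentage points

Labor's share = 1 − 0.34 = 0.66.
Economy A: TFP = 4 − 0.034 − 2.244 = 1.722%.
Economy B: TFP = 5.1 − 1.938 − 1.65 = 1.512%.
Difference = 1.722 − (1.512) = 0.21 pp.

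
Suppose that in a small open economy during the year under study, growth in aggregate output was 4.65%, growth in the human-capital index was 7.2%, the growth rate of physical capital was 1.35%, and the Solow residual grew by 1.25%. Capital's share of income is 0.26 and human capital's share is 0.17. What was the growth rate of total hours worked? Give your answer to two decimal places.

Labor's share = 1 − 0.26 − 0.17 = 0.57.
gY = gA + 0.26×1.35 + 0.17×7.2 + 0.57×g.
0.57×g = 4.65 − 1.25 − 1.575 = 1.825.
g = 1.825 / 0.57 = 3.2018%.

Total hours worked grew 3.20%.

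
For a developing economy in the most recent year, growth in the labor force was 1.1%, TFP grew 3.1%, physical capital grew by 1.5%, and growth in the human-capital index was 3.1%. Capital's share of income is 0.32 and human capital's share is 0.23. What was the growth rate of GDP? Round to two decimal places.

Labor's share = 1 − 0.32 − 0.23 = 0.45.
Physical capital: 0.32 × 1.5 = 0.48 pp.
The human-capital index: 0.23 × 3.1 = 0.713 pp.
The labor force: 0.45 × 1.1 = 0.495 pp.
Output growth = 3.1 + 1.688 = 4.788%.

4.79%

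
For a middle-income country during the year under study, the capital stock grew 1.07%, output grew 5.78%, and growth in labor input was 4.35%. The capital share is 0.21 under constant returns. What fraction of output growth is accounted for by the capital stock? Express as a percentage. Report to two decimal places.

The capital stock contributed 0.21 × 1.07 = 0.2247 pp.
Share of growth = 0.2247 / 5.78 × 100 = 3.8875%.

The capital stock accounted for 3.89% of growth.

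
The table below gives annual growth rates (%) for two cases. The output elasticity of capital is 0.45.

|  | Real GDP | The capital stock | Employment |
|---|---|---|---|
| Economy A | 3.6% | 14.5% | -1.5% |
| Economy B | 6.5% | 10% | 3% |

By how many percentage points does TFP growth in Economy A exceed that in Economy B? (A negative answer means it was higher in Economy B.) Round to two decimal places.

Labor's share = 1 − 0.45 = 0.55.
Economy A: TFP = 3.6 − 6.525 + 0.825 = -2.1%.
Economy B: TFP = 6.5 − 4.5 − 1.65 = 0.35%.
Difference = -2.1 − (0.35) = -2.45 pp.

-2.45 percentage points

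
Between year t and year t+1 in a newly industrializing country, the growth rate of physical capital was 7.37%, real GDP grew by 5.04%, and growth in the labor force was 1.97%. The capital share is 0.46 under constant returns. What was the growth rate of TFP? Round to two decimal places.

Labor's share = 1 − 0.46 = 0.54.
Physical capital: 0.46 × 7.37 = 3.3902 pp.
The labor force: 0.54 × 1.97 = 1.0638 pp.
TFP growth = 5.04 − 4.454 = 0.586%.

TFP growth was 0.59%.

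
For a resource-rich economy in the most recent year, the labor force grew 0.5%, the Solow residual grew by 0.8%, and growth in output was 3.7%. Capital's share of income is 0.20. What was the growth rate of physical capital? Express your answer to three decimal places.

Labor's share = 1 − 0.2 = 0.8.
gY = gA + 0.8×0.5 + 0.2×g.
0.2×g = 3.7 − 0.8 − 0.4 = 2.5.
g = 2.5 / 0.2 = 12.5%.

12.500%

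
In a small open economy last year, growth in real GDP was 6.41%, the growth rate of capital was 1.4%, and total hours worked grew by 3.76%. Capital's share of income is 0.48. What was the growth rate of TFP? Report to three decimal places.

TFP growth was 3.783%.

Labor's share = 1 − 0.48 = 0.52.
Capital: 0.48 × 1.4 = 0.672 pp.
Total hours worked: 0.52 × 3.76 = 1.9552 pp.
TFP growth = 6.41 − 2.6272 = 3.7828%.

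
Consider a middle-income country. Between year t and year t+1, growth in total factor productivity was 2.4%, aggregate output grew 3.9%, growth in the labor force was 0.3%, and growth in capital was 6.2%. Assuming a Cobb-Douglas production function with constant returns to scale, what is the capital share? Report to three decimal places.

gY = gA + α·gK + (1−α)·gL, so gY − gA − gL = α(gK − gL).
3.9 − 2.4 − 0.3 = α × (6.2 − 0.3).
1.2 = 5.9 α, so α = 0.20339.

α = 0.203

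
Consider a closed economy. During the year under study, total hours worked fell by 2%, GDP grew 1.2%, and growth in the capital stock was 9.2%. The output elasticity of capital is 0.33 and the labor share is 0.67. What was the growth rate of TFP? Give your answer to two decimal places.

-0.50%

Labor's share = 1 − 0.33 = 0.67.
The capital stock: 0.33 × 9.2 = 3.036 pp.
Total hours worked: 0.67 × (-2) = -1.34 pp.
TFP growth = 1.2 − 1.696 = -0.496%.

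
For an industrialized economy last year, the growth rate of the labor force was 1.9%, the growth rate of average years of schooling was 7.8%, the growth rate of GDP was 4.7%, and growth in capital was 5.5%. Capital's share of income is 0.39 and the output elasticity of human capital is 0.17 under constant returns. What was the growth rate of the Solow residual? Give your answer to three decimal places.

0.393%

Labor's share = 1 − 0.39 − 0.17 = 0.44.
Capital: 0.39 × 5.5 = 2.145 pp.
Average years of schooling: 0.17 × 7.8 = 1.326 pp.
The labor force: 0.44 × 1.9 = 0.836 pp.
TFP growth = 4.7 − 4.307 = 0.393%.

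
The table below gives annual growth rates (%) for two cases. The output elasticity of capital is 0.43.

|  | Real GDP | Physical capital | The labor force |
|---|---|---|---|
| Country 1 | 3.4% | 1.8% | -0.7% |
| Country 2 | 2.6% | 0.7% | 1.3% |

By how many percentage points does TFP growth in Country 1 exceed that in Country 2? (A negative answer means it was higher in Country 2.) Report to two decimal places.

1.47 percentage points

Labor's share = 1 − 0.43 = 0.57.
Country 1: TFP = 3.4 − 0.774 + 0.399 = 3.025%.
Country 2: TFP = 2.6 − 0.301 − 0.741 = 1.558%.
Difference = 3.025 − (1.558) = 1.467 pp.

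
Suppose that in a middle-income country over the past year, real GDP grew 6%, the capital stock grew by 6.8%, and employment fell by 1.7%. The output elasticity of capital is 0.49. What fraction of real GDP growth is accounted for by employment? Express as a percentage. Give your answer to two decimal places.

-14.45%

Labor's share = 1 − 0.49 = 0.51.
Employment contributed 0.51 × (-1.7) = -0.867 pp.
Share of growth = -0.867 / 6 × 100 = -14.45%.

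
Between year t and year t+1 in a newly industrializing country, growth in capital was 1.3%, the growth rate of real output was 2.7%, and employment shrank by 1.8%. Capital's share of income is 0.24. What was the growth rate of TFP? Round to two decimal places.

Labor's share = 1 − 0.24 = 0.76.
Capital: 0.24 × 1.3 = 0.312 pp.
Employment: 0.76 × (-1.8) = -1.368 pp.
TFP growth = 2.7 + 1.056 = 3.756%.

TFP growth was 3.76%.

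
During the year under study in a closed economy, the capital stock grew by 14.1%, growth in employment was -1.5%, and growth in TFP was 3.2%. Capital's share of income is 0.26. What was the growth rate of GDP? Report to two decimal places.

Labor's share = 1 − 0.26 = 0.74.
The capital stock: 0.26 × 14.1 = 3.666 pp.
Employment: 0.74 × (-1.5) = -1.11 pp.
Output growth = 3.2 + 2.556 = 5.756%.

GDP growth was 5.76%.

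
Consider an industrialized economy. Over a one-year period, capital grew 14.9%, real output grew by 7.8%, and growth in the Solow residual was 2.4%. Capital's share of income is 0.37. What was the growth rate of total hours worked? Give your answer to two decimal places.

-0.18%

Labor's share = 1 − 0.37 = 0.63.
gY = gA + 0.37×14.9 + 0.63×g.
0.63×g = 7.8 − 2.4 − 5.513 = -0.113.
g = -0.113 / 0.63 = -0.1794%.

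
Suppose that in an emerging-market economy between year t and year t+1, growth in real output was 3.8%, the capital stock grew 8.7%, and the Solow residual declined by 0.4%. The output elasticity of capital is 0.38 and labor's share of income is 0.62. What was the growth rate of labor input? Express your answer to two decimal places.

Labor input grew 1.44%.

Labor's share = 1 − 0.38 = 0.62.
gY = gA + 0.38×8.7 + 0.62×g.
0.62×g = 3.8 + 0.4 − 3.306 = 0.894.
g = 0.894 / 0.62 = 1.4419%.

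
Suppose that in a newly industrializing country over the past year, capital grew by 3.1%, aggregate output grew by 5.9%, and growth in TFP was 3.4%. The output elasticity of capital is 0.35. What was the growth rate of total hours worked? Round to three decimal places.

Labor's share = 1 − 0.35 = 0.65.
gY = gA + 0.35×3.1 + 0.65×g.
0.65×g = 5.9 − 3.4 − 1.085 = 1.415.
g = 1.415 / 0.65 = 2.17692%.

2.177%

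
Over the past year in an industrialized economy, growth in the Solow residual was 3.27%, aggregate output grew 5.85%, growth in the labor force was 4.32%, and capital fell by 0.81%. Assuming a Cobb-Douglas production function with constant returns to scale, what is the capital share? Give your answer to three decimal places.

gY = gA + α·gK + (1−α)·gL, so gY − gA − gL = α(gK − gL).
5.85 − 3.27 − 4.32 = α × (-0.81 − 4.32).
-1.74 = -5.13 α, so α = 0.33918.

The capital share is 0.339.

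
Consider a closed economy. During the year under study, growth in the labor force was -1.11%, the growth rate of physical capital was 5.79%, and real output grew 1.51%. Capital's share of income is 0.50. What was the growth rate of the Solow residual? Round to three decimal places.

Labor's share = 1 − 0.5 = 0.5.
Physical capital: 0.5 × 5.79 = 2.895 pp.
The labor force: 0.5 × (-1.11) = -0.555 pp.
TFP growth = 1.51 − 2.34 = -0.83%.

-0.830%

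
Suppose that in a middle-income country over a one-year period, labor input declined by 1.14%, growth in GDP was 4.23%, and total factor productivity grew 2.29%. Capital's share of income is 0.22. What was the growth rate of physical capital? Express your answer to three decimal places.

Labor's share = 1 − 0.22 = 0.78.
gY = gA + 0.78×(-1.14) + 0.22×g.
0.22×g = 4.23 − 2.29 + 0.8892 = 2.8292.
g = 2.8292 / 0.22 = 12.86%.

12.860%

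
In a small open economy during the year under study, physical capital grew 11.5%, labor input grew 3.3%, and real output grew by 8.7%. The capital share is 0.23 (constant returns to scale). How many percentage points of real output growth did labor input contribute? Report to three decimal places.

Labor's share = 1 − 0.23 = 0.77.
Contribution = share × growth = 0.77 × 3.3 = 2.541 pp.

2.541 percentage points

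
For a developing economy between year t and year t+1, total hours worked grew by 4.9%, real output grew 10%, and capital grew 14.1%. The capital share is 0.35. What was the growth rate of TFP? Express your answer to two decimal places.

1.88%

Labor's share = 1 − 0.35 = 0.65.
Capital: 0.35 × 14.1 = 4.935 pp.
Total hours worked: 0.65 × 4.9 = 3.185 pp.
TFP growth = 10 − 8.12 = 1.88%.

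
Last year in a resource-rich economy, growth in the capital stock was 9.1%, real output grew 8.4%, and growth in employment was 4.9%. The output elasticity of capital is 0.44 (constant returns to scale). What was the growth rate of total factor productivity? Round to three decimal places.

Labor's share = 1 − 0.44 = 0.56.
The capital stock: 0.44 × 9.1 = 4.004 pp.
Employment: 0.56 × 4.9 = 2.744 pp.
TFP growth = 8.4 − 6.748 = 1.652%.

1.652%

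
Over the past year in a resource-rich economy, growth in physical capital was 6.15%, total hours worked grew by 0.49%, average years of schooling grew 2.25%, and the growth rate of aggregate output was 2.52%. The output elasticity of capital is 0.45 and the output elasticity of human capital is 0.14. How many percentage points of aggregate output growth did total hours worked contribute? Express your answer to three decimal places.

Labor's share = 1 − 0.45 − 0.14 = 0.41.
Contribution = share × growth = 0.41 × 0.49 = 0.2009 pp.

0.201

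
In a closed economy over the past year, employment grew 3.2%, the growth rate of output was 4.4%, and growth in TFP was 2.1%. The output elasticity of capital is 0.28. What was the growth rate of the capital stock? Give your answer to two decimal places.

Labor's share = 1 − 0.28 = 0.72.
gY = gA + 0.72×3.2 + 0.28×g.
0.28×g = 4.4 − 2.1 − 2.304 = -0.004.
g = -0.004 / 0.28 = -0.0143%.

-0.01%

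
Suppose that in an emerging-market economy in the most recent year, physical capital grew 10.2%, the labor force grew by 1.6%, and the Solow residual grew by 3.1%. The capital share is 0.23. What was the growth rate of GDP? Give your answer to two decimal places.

Labor's share = 1 − 0.23 = 0.77.
Physical capital: 0.23 × 10.2 = 2.346 pp.
The labor force: 0.77 × 1.6 = 1.232 pp.
Output growth = 3.1 + 3.578 = 6.678%.

GDP grew 6.68%.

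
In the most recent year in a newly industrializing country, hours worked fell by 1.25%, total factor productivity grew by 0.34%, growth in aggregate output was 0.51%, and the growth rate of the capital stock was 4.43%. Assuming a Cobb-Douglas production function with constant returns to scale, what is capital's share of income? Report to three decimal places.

0.250

gY = gA + α·gK + (1−α)·gL, so gY − gA − gL = α(gK − gL).
0.51 − 0.34 + 1.25 = α × (4.43 − (-1.25)).
1.42 = 5.68 α, so α = 0.25.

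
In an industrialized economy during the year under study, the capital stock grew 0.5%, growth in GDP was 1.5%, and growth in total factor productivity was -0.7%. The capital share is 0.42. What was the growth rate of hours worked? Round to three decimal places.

3.431%

Labor's share = 1 − 0.42 = 0.58.
gY = gA + 0.42×0.5 + 0.58×g.
0.58×g = 1.5 + 0.7 − 0.21 = 1.99.
g = 1.99 / 0.58 = 3.43103%.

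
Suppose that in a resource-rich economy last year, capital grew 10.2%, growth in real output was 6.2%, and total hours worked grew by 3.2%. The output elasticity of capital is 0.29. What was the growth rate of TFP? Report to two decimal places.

0.97%

Labor's share = 1 − 0.29 = 0.71.
Capital: 0.29 × 10.2 = 2.958 pp.
Total hours worked: 0.71 × 3.2 = 2.272 pp.
TFP growth = 6.2 − 5.23 = 0.97%.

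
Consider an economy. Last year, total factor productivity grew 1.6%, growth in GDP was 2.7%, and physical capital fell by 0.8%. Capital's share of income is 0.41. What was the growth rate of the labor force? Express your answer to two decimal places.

Labor's share = 1 − 0.41 = 0.59.
gY = gA + 0.41×(-0.8) + 0.59×g.
0.59×g = 2.7 − 1.6 + 0.328 = 1.428.
g = 1.428 / 0.59 = 2.4203%.

The labor force grew 2.42%.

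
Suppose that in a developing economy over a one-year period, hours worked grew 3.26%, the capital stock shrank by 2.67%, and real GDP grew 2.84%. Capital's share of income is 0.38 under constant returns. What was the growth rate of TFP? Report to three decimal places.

Labor's share = 1 − 0.38 = 0.62.
The capital stock: 0.38 × (-2.67) = -1.0146 pp.
Hours worked: 0.62 × 3.26 = 2.0212 pp.
TFP growth = 2.84 − 1.0066 = 1.8334%.

TFP growth was 1.833%.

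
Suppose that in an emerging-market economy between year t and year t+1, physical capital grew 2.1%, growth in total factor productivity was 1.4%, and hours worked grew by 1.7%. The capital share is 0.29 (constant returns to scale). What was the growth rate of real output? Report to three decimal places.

3.216%

Labor's share = 1 − 0.29 = 0.71.
Physical capital: 0.29 × 2.1 = 0.609 pp.
Hours worked: 0.71 × 1.7 = 1.207 pp.
Output growth = 1.4 + 1.816 = 3.216%.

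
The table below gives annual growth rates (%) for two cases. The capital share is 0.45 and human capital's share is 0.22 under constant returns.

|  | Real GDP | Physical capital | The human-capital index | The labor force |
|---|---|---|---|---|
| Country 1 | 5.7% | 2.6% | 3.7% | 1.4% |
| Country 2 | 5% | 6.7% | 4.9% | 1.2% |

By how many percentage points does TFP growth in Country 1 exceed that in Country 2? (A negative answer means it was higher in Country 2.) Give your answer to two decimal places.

2.74 percentage points

Labor's share = 1 − 0.45 − 0.22 = 0.33.
Country 1: TFP = 5.7 − 1.17 − 0.814 − 0.462 = 3.254%.
Country 2: TFP = 5 − 3.015 − 1.078 − 0.396 = 0.511%.
Difference = 3.254 − (0.511) = 2.743 pp.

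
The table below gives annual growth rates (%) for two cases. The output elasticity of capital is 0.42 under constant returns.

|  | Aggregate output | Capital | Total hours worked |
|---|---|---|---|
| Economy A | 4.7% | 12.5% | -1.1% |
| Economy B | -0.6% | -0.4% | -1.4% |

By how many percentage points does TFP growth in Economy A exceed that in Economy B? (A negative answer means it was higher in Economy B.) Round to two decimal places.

Labor's share = 1 − 0.42 = 0.58.
Economy A: TFP = 4.7 − 5.25 + 0.638 = 0.088%.
Economy B: TFP = -0.6 + 0.168 + 0.812 = 0.38%.
Difference = 0.088 − (0.38) = -0.292 pp.

-0.29 percentage points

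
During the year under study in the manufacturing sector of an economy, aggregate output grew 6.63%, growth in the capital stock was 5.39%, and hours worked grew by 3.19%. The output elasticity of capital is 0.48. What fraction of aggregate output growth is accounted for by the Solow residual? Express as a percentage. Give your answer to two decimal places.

The Solow residual accounted for 35.96% of growth.

Labor's share = 1 − 0.48 = 0.52.
The capital stock: 0.48 × 5.39 = 2.5872 pp.
Hours worked: 0.52 × 3.19 = 1.6588 pp.
TFP growth = 6.63 − 4.246 = 2.384%.
TFP share of growth = 2.384 / 6.63 × 100 = 35.9578%.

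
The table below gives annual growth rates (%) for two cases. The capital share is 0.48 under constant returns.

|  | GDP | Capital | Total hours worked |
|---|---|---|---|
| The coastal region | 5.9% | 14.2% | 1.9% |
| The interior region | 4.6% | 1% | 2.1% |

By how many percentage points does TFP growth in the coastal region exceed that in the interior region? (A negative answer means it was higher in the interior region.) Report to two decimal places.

Labor's share = 1 − 0.48 = 0.52.
The coastal region: TFP = 5.9 − 6.816 − 0.988 = -1.904%.
The interior region: TFP = 4.6 − 0.48 − 1.092 = 3.028%.
Difference = -1.904 − (3.028) = -4.932 pp.

-4.93 percentage points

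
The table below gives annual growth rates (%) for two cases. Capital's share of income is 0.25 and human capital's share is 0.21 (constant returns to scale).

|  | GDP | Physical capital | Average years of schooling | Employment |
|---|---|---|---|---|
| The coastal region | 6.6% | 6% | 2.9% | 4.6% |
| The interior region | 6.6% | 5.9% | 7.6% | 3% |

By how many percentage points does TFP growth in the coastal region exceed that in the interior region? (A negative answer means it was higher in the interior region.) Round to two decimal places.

Labor's share = 1 − 0.25 − 0.21 = 0.54.
The coastal region: TFP = 6.6 − 1.5 − 0.609 − 2.484 = 2.007%.
The interior region: TFP = 6.6 − 1.475 − 1.596 − 1.62 = 1.909%.
Difference = 2.007 − (1.909) = 0.098 pp.

0.10 percentage points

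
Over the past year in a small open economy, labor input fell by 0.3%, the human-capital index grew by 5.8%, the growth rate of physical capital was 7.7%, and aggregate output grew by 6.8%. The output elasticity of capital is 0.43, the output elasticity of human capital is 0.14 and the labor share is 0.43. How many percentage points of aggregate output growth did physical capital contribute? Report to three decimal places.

3.311

Contribution = share × growth = 0.43 × 7.7 = 3.311 pp.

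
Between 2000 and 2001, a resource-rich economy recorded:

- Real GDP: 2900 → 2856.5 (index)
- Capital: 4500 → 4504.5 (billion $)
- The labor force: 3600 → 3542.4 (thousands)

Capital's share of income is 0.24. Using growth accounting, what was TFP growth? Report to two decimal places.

Real GDP growth = (2856.5 − 2900) / 2900 = -1.5%.
Capital growth = (4504.5 − 4500) / 4500 = 0.1%.
The labor force growth = (3542.4 − 3600) / 3600 = -1.6%.
Labor's share = 1 − 0.24 = 0.76.
Capital: 0.24 × 0.1 = 0.024 pp.
The labor force: 0.76 × (-1.6) = -1.216 pp.
TFP growth = -1.5 + 1.192 = -0.308%.

-0.31%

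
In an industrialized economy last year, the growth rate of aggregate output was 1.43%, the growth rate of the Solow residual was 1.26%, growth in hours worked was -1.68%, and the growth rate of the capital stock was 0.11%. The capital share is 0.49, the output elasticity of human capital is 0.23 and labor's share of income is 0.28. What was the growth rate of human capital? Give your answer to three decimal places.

Labor's share = 1 − 0.49 − 0.23 = 0.28.
gY = gA + 0.49×0.11 + 0.28×(-1.68) + 0.23×g.
0.23×g = 1.43 − 1.26 + 0.4165 = 0.5865.
g = 0.5865 / 0.23 = 2.55%.

Human capital grew 2.550%.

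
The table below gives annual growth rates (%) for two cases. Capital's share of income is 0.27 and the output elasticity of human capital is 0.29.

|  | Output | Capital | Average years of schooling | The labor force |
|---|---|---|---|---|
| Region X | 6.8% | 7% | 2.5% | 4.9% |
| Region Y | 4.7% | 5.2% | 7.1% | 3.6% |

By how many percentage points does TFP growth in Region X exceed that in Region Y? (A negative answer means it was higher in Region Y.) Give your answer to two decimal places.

2.38 percentage points

Labor's share = 1 − 0.27 − 0.29 = 0.44.
Region X: TFP = 6.8 − 1.89 − 0.725 − 2.156 = 2.029%.
Region Y: TFP = 4.7 − 1.404 − 2.059 − 1.584 = -0.347%.
Difference = 2.029 − (-0.347) = 2.376 pp.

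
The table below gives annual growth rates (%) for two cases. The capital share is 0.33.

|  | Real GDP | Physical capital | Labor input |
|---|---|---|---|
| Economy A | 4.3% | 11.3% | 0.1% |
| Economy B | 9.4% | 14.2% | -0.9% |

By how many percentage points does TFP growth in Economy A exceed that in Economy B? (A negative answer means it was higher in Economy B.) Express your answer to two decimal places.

Labor's share = 1 − 0.33 = 0.67.
Economy A: TFP = 4.3 − 3.729 − 0.067 = 0.504%.
Economy B: TFP = 9.4 − 4.686 + 0.603 = 5.317%.
Difference = 0.504 − (5.317) = -4.813 pp.

-4.81 percentage points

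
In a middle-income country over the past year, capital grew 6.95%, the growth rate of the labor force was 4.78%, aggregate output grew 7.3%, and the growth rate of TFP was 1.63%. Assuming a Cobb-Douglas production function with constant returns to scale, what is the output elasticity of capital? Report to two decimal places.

α = 0.41

gY = gA + α·gK + (1−α)·gL, so gY − gA − gL = α(gK − gL).
7.3 − 1.63 − 4.78 = α × (6.95 − 4.78).
0.89 = 2.17 α, so α = 0.4101.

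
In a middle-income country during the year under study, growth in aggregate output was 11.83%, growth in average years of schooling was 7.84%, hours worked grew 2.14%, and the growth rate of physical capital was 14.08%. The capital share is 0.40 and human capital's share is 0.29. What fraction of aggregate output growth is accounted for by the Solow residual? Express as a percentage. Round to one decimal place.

Labor's share = 1 − 0.4 − 0.29 = 0.31.
Physical capital: 0.4 × 14.08 = 5.632 pp.
Average years of schooling: 0.29 × 7.84 = 2.2736 pp.
Hours worked: 0.31 × 2.14 = 0.6634 pp.
TFP growth = 11.83 − 8.569 = 3.261%.
TFP share of growth = 3.261 / 11.83 × 100 = 27.566%.

The Solow residual accounted for 27.6% of growth.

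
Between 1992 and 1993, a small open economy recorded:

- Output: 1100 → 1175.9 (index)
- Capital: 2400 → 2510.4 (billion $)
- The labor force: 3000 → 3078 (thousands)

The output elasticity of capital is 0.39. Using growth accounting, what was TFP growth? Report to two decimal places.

3.52%

Output growth = (1175.9 − 1100) / 1100 = 6.9%.
Capital growth = (2510.4 − 2400) / 2400 = 4.6%.
The labor force growth = (3078 − 3000) / 3000 = 2.6%.
Labor's share = 1 − 0.39 = 0.61.
Capital: 0.39 × 4.6 = 1.794 pp.
The labor force: 0.61 × 2.6 = 1.586 pp.
TFP growth = 6.9 − 3.38 = 3.52%.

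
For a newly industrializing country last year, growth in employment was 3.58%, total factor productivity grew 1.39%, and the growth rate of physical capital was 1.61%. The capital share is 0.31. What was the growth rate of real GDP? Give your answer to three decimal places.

4.359%

Labor's share = 1 − 0.31 = 0.69.
Physical capital: 0.31 × 1.61 = 0.4991 pp.
Employment: 0.69 × 3.58 = 2.4702 pp.
Output growth = 1.39 + 2.9693 = 4.3593%.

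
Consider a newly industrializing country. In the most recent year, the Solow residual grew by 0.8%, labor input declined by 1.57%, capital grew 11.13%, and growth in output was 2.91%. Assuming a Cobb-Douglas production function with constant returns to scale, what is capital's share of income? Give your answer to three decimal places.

0.290

gY = gA + α·gK + (1−α)·gL, so gY − gA − gL = α(gK − gL).
2.91 − 0.8 + 1.57 = α × (11.13 − (-1.57)).
3.68 = 12.7 α, so α = 0.28976.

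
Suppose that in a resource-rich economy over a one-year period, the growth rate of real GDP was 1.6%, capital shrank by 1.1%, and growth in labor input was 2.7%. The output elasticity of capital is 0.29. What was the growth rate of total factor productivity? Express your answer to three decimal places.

Labor's share = 1 − 0.29 = 0.71.
Capital: 0.29 × (-1.1) = -0.319 pp.
Labor input: 0.71 × 2.7 = 1.917 pp.
TFP growth = 1.6 − 1.598 = 0.002%.

Total factor productivity grew 0.002%.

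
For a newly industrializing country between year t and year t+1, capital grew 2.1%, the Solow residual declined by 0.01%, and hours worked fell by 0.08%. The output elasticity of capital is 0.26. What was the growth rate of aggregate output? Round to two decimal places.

Aggregate output growth was 0.48%.

Labor's share = 1 − 0.26 = 0.74.
Capital: 0.26 × 2.1 = 0.546 pp.
Hours worked: 0.74 × (-0.08) = -0.0592 pp.
Output growth = -0.01 + 0.4868 = 0.4768%.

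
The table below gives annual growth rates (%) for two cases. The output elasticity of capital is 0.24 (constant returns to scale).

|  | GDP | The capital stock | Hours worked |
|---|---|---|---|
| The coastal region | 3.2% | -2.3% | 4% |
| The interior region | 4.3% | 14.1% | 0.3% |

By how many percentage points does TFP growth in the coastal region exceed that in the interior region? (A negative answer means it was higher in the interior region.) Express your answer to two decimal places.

0.02 percentage points

Labor's share = 1 − 0.24 = 0.76.
The coastal region: TFP = 3.2 + 0.552 − 3.04 = 0.712%.
The interior region: TFP = 4.3 − 3.384 − 0.228 = 0.688%.
Difference = 0.712 − (0.688) = 0.024 pp.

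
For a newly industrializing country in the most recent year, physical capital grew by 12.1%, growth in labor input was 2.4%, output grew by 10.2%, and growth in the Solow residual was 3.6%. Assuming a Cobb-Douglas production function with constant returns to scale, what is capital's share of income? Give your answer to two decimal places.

Capital's share of income is 0.43.

gY = gA + α·gK + (1−α)·gL, so gY − gA − gL = α(gK − gL).
10.2 − 3.6 − 2.4 = α × (12.1 − 2.4).
4.2 = 9.7 α, so α = 0.433.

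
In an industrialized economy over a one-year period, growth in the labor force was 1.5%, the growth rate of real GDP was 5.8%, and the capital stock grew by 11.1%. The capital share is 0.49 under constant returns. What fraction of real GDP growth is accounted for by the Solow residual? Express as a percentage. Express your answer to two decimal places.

Labor's share = 1 − 0.49 = 0.51.
The capital stock: 0.49 × 11.1 = 5.439 pp.
The labor force: 0.51 × 1.5 = 0.765 pp.
TFP growth = 5.8 − 6.204 = -0.404%.
TFP share of growth = -0.404 / 5.8 × 100 = -6.9655%.

-6.97%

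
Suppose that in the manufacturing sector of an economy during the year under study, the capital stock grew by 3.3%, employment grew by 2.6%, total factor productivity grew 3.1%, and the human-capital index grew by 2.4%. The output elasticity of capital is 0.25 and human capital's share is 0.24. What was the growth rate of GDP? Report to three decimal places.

Labor's share = 1 − 0.25 − 0.24 = 0.51.
The capital stock: 0.25 × 3.3 = 0.825 pp.
The human-capital index: 0.24 × 2.4 = 0.576 pp.
Employment: 0.51 × 2.6 = 1.326 pp.
Output growth = 3.1 + 2.727 = 5.827%.

5.827%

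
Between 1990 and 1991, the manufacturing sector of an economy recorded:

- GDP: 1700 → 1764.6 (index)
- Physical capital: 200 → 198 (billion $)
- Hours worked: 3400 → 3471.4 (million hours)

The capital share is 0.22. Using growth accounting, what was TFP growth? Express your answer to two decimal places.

2.38%

GDP growth = (1764.6 − 1700) / 1700 = 3.8%.
Physical capital growth = (198 − 200) / 200 = -1%.
Hours worked growth = (3471.4 − 3400) / 3400 = 2.1%.
Labor's share = 1 − 0.22 = 0.78.
Physical capital: 0.22 × (-1) = -0.22 pp.
Hours worked: 0.78 × 2.1 = 1.638 pp.
TFP growth = 3.8 − 1.418 = 2.382%.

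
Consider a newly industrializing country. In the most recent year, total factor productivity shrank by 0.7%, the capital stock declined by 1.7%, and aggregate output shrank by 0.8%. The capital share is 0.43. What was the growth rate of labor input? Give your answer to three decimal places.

Labor's share = 1 − 0.43 = 0.57.
gY = gA + 0.43×(-1.7) + 0.57×g.
0.57×g = -0.8 + 0.7 + 0.731 = 0.631.
g = 0.631 / 0.57 = 1.10702%.

1.107%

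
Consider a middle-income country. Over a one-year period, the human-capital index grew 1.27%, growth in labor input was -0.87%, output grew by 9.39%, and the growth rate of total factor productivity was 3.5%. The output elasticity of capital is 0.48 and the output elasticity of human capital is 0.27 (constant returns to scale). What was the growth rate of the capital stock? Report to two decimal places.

12.01%

Labor's share = 1 − 0.48 − 0.27 = 0.25.
gY = gA + 0.27×1.27 + 0.25×(-0.87) + 0.48×g.
0.48×g = 9.39 − 3.5 − 0.1254 = 5.7646.
g = 5.7646 / 0.48 = 12.0096%.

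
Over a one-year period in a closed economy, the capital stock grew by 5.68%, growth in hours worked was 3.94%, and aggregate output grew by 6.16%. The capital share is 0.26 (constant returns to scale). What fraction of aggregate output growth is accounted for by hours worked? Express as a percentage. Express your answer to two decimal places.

Hours worked accounted for 47.33% of growth.

Labor's share = 1 − 0.26 = 0.74.
Hours worked contributed 0.74 × 3.94 = 2.9156 pp.
Share of growth = 2.9156 / 6.16 × 100 = 47.3312%.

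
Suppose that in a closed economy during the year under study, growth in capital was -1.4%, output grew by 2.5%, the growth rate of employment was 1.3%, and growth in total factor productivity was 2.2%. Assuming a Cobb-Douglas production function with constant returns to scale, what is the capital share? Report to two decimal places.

gY = gA + α·gK + (1−α)·gL, so gY − gA − gL = α(gK − gL).
2.5 − 2.2 − 1.3 = α × (-1.4 − 1.3).
-1 = -2.7 α, so α = 0.3704.

The capital share is 0.37.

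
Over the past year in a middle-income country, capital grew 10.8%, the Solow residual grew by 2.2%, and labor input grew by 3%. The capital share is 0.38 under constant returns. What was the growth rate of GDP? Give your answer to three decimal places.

Labor's share = 1 − 0.38 = 0.62.
Capital: 0.38 × 10.8 = 4.104 pp.
Labor input: 0.62 × 3 = 1.86 pp.
Output growth = 2.2 + 5.964 = 8.164%.

GDP grew 8.164%.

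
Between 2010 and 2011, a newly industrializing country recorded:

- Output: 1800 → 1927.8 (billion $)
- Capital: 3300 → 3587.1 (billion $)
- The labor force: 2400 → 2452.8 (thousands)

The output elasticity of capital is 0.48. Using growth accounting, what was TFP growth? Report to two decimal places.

Output growth = (1927.8 − 1800) / 1800 = 7.1%.
Capital growth = (3587.1 − 3300) / 3300 = 8.7%.
The labor force growth = (2452.8 − 2400) / 2400 = 2.2%.
Labor's share = 1 − 0.48 = 0.52.
Capital: 0.48 × 8.7 = 4.176 pp.
The labor force: 0.52 × 2.2 = 1.144 pp.
TFP growth = 7.1 − 5.32 = 1.78%.

TFP growth was 1.78%.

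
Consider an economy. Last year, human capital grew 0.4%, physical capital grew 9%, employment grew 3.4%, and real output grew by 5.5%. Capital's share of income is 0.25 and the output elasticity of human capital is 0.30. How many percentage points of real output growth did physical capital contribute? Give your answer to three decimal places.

Contribution = share × growth = 0.25 × 9 = 2.25 pp.

2.250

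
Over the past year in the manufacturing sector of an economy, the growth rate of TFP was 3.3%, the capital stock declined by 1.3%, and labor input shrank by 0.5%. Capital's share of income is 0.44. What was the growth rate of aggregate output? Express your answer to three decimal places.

2.448%

Labor's share = 1 − 0.44 = 0.56.
The capital stock: 0.44 × (-1.3) = -0.572 pp.
Labor input: 0.56 × (-0.5) = -0.28 pp.
Output growth = 3.3 + (-0.852) = 2.448%.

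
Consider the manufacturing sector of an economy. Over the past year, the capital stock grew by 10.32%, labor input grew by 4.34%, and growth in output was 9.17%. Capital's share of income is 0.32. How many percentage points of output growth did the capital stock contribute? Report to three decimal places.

3.302

Contribution = share × growth = 0.32 × 10.32 = 3.3024 pp.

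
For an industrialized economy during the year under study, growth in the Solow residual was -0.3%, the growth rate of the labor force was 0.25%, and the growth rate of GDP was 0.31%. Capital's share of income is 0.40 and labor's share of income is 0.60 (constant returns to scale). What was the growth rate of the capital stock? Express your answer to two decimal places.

Labor's share = 1 − 0.4 = 0.6.
gY = gA + 0.6×0.25 + 0.4×g.
0.4×g = 0.31 + 0.3 − 0.15 = 0.46.
g = 0.46 / 0.4 = 1.15%.

1.15%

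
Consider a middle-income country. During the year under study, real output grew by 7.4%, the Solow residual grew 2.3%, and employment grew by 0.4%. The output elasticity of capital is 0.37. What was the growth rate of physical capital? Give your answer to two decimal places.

13.10%

Labor's share = 1 − 0.37 = 0.63.
gY = gA + 0.63×0.4 + 0.37×g.
0.37×g = 7.4 − 2.3 − 0.252 = 4.848.
g = 4.848 / 0.37 = 13.1027%.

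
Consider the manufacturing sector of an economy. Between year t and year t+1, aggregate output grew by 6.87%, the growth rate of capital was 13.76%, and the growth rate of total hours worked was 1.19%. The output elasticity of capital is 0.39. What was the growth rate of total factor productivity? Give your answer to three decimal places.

0.778%

Labor's share = 1 − 0.39 = 0.61.
Capital: 0.39 × 13.76 = 5.3664 pp.
Total hours worked: 0.61 × 1.19 = 0.7259 pp.
TFP growth = 6.87 − 6.0923 = 0.7777%.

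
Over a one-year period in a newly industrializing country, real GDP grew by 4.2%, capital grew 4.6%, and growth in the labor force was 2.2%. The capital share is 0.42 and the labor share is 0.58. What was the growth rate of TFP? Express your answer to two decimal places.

TFP growth was 0.99%.

Labor's share = 1 − 0.42 = 0.58.
Capital: 0.42 × 4.6 = 1.932 pp.
The labor force: 0.58 × 2.2 = 1.276 pp.
TFP growth = 4.2 − 3.208 = 0.992%.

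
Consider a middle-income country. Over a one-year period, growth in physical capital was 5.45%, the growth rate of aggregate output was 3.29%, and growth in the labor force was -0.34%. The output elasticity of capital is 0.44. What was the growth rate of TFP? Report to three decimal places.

Labor's share = 1 − 0.44 = 0.56.
Physical capital: 0.44 × 5.45 = 2.398 pp.
The labor force: 0.56 × (-0.34) = -0.1904 pp.
TFP growth = 3.29 − 2.2076 = 1.0824%.

TFP growth was 1.082%.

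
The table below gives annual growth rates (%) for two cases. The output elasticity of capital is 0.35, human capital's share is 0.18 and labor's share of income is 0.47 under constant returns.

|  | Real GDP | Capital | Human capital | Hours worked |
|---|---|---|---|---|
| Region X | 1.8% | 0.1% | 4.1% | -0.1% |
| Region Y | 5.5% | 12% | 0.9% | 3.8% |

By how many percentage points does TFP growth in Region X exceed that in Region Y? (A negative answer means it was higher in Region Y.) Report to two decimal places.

Labor's share = 1 − 0.35 − 0.18 = 0.47.
Region X: TFP = 1.8 − 0.035 − 0.738 + 0.047 = 1.074%.
Region Y: TFP = 5.5 − 4.2 − 0.162 − 1.786 = -0.648%.
Difference = 1.074 − (-0.648) = 1.722 pp.

1.72 percentage points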